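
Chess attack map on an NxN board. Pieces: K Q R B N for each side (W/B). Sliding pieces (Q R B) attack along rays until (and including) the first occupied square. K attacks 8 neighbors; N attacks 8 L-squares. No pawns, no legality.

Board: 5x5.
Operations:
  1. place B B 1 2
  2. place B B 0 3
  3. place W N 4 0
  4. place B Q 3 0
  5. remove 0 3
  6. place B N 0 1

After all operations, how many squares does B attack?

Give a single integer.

Answer: 17

Derivation:
Op 1: place BB@(1,2)
Op 2: place BB@(0,3)
Op 3: place WN@(4,0)
Op 4: place BQ@(3,0)
Op 5: remove (0,3)
Op 6: place BN@(0,1)
Per-piece attacks for B:
  BN@(0,1): attacks (1,3) (2,2) (2,0)
  BB@(1,2): attacks (2,3) (3,4) (2,1) (3,0) (0,3) (0,1) [ray(1,-1) blocked at (3,0); ray(-1,-1) blocked at (0,1)]
  BQ@(3,0): attacks (3,1) (3,2) (3,3) (3,4) (4,0) (2,0) (1,0) (0,0) (4,1) (2,1) (1,2) [ray(1,0) blocked at (4,0); ray(-1,1) blocked at (1,2)]
Union (17 distinct): (0,0) (0,1) (0,3) (1,0) (1,2) (1,3) (2,0) (2,1) (2,2) (2,3) (3,0) (3,1) (3,2) (3,3) (3,4) (4,0) (4,1)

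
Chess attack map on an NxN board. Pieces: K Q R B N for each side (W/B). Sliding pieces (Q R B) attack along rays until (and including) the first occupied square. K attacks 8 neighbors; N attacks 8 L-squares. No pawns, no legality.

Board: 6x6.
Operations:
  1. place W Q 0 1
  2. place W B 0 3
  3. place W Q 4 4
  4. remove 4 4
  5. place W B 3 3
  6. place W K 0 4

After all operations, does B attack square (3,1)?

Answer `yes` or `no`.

Op 1: place WQ@(0,1)
Op 2: place WB@(0,3)
Op 3: place WQ@(4,4)
Op 4: remove (4,4)
Op 5: place WB@(3,3)
Op 6: place WK@(0,4)
Per-piece attacks for B:
B attacks (3,1): no

Answer: no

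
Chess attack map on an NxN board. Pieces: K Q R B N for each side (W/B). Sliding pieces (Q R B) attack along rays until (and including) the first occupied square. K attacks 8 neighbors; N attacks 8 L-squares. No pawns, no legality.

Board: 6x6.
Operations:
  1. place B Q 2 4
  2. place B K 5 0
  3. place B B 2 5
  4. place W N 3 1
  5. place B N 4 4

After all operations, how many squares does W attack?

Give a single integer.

Op 1: place BQ@(2,4)
Op 2: place BK@(5,0)
Op 3: place BB@(2,5)
Op 4: place WN@(3,1)
Op 5: place BN@(4,4)
Per-piece attacks for W:
  WN@(3,1): attacks (4,3) (5,2) (2,3) (1,2) (5,0) (1,0)
Union (6 distinct): (1,0) (1,2) (2,3) (4,3) (5,0) (5,2)

Answer: 6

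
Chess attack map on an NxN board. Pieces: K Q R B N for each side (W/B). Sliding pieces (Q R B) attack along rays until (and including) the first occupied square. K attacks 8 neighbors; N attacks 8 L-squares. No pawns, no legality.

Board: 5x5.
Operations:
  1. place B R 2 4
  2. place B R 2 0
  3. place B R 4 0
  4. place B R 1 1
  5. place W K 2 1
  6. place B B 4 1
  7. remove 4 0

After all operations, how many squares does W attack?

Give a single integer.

Answer: 8

Derivation:
Op 1: place BR@(2,4)
Op 2: place BR@(2,0)
Op 3: place BR@(4,0)
Op 4: place BR@(1,1)
Op 5: place WK@(2,1)
Op 6: place BB@(4,1)
Op 7: remove (4,0)
Per-piece attacks for W:
  WK@(2,1): attacks (2,2) (2,0) (3,1) (1,1) (3,2) (3,0) (1,2) (1,0)
Union (8 distinct): (1,0) (1,1) (1,2) (2,0) (2,2) (3,0) (3,1) (3,2)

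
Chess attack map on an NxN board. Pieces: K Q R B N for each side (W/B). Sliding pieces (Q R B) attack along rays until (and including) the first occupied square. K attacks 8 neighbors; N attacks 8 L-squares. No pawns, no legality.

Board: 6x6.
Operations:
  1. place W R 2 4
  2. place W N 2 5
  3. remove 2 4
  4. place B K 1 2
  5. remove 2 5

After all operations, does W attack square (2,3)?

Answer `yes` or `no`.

Op 1: place WR@(2,4)
Op 2: place WN@(2,5)
Op 3: remove (2,4)
Op 4: place BK@(1,2)
Op 5: remove (2,5)
Per-piece attacks for W:
W attacks (2,3): no

Answer: no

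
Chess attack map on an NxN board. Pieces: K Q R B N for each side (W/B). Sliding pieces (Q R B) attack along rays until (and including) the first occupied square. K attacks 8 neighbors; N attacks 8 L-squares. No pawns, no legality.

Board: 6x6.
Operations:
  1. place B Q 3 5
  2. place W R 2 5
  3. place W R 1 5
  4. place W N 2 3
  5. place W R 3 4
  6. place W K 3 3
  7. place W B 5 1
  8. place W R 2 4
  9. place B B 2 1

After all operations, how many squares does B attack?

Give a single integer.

Answer: 14

Derivation:
Op 1: place BQ@(3,5)
Op 2: place WR@(2,5)
Op 3: place WR@(1,5)
Op 4: place WN@(2,3)
Op 5: place WR@(3,4)
Op 6: place WK@(3,3)
Op 7: place WB@(5,1)
Op 8: place WR@(2,4)
Op 9: place BB@(2,1)
Per-piece attacks for B:
  BB@(2,1): attacks (3,2) (4,3) (5,4) (3,0) (1,2) (0,3) (1,0)
  BQ@(3,5): attacks (3,4) (4,5) (5,5) (2,5) (4,4) (5,3) (2,4) [ray(0,-1) blocked at (3,4); ray(-1,0) blocked at (2,5); ray(-1,-1) blocked at (2,4)]
Union (14 distinct): (0,3) (1,0) (1,2) (2,4) (2,5) (3,0) (3,2) (3,4) (4,3) (4,4) (4,5) (5,3) (5,4) (5,5)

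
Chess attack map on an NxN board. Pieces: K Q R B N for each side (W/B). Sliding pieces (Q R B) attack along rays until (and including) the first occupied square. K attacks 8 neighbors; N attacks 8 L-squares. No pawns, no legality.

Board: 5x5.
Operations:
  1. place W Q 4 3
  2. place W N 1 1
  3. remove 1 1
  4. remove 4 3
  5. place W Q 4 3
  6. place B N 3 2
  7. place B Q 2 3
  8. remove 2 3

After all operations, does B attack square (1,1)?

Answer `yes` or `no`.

Answer: yes

Derivation:
Op 1: place WQ@(4,3)
Op 2: place WN@(1,1)
Op 3: remove (1,1)
Op 4: remove (4,3)
Op 5: place WQ@(4,3)
Op 6: place BN@(3,2)
Op 7: place BQ@(2,3)
Op 8: remove (2,3)
Per-piece attacks for B:
  BN@(3,2): attacks (4,4) (2,4) (1,3) (4,0) (2,0) (1,1)
B attacks (1,1): yes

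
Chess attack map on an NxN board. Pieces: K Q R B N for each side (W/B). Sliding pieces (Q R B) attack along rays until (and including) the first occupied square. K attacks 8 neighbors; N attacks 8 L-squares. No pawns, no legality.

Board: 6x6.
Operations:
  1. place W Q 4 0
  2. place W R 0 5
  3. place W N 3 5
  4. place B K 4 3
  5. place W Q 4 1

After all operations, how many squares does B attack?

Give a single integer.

Answer: 8

Derivation:
Op 1: place WQ@(4,0)
Op 2: place WR@(0,5)
Op 3: place WN@(3,5)
Op 4: place BK@(4,3)
Op 5: place WQ@(4,1)
Per-piece attacks for B:
  BK@(4,3): attacks (4,4) (4,2) (5,3) (3,3) (5,4) (5,2) (3,4) (3,2)
Union (8 distinct): (3,2) (3,3) (3,4) (4,2) (4,4) (5,2) (5,3) (5,4)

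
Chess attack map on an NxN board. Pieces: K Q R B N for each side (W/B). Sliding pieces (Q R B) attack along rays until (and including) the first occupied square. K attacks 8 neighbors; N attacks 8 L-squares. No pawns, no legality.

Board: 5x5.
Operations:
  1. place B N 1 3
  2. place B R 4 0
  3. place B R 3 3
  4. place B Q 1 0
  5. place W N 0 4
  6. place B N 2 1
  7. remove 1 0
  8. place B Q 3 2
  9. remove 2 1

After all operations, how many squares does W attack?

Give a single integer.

Op 1: place BN@(1,3)
Op 2: place BR@(4,0)
Op 3: place BR@(3,3)
Op 4: place BQ@(1,0)
Op 5: place WN@(0,4)
Op 6: place BN@(2,1)
Op 7: remove (1,0)
Op 8: place BQ@(3,2)
Op 9: remove (2,1)
Per-piece attacks for W:
  WN@(0,4): attacks (1,2) (2,3)
Union (2 distinct): (1,2) (2,3)

Answer: 2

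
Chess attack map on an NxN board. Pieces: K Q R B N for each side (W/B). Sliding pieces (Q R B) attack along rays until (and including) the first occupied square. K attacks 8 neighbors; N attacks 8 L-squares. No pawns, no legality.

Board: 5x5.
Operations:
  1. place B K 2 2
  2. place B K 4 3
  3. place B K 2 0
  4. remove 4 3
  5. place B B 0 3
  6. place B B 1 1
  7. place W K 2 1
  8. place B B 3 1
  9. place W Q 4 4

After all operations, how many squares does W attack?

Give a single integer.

Op 1: place BK@(2,2)
Op 2: place BK@(4,3)
Op 3: place BK@(2,0)
Op 4: remove (4,3)
Op 5: place BB@(0,3)
Op 6: place BB@(1,1)
Op 7: place WK@(2,1)
Op 8: place BB@(3,1)
Op 9: place WQ@(4,4)
Per-piece attacks for W:
  WK@(2,1): attacks (2,2) (2,0) (3,1) (1,1) (3,2) (3,0) (1,2) (1,0)
  WQ@(4,4): attacks (4,3) (4,2) (4,1) (4,0) (3,4) (2,4) (1,4) (0,4) (3,3) (2,2) [ray(-1,-1) blocked at (2,2)]
Union (17 distinct): (0,4) (1,0) (1,1) (1,2) (1,4) (2,0) (2,2) (2,4) (3,0) (3,1) (3,2) (3,3) (3,4) (4,0) (4,1) (4,2) (4,3)

Answer: 17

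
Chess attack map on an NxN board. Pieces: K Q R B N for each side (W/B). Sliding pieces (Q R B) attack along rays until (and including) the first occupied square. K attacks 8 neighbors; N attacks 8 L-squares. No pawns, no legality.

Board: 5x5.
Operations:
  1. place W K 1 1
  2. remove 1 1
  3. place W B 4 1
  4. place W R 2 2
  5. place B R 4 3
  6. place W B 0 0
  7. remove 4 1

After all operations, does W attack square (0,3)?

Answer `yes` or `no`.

Answer: no

Derivation:
Op 1: place WK@(1,1)
Op 2: remove (1,1)
Op 3: place WB@(4,1)
Op 4: place WR@(2,2)
Op 5: place BR@(4,3)
Op 6: place WB@(0,0)
Op 7: remove (4,1)
Per-piece attacks for W:
  WB@(0,0): attacks (1,1) (2,2) [ray(1,1) blocked at (2,2)]
  WR@(2,2): attacks (2,3) (2,4) (2,1) (2,0) (3,2) (4,2) (1,2) (0,2)
W attacks (0,3): no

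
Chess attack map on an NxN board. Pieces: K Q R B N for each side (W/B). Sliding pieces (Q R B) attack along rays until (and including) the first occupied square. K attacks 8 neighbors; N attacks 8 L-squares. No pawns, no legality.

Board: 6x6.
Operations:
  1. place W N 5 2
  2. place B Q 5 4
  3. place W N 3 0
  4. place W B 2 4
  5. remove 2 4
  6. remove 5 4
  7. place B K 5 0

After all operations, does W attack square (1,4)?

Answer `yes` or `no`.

Op 1: place WN@(5,2)
Op 2: place BQ@(5,4)
Op 3: place WN@(3,0)
Op 4: place WB@(2,4)
Op 5: remove (2,4)
Op 6: remove (5,4)
Op 7: place BK@(5,0)
Per-piece attacks for W:
  WN@(3,0): attacks (4,2) (5,1) (2,2) (1,1)
  WN@(5,2): attacks (4,4) (3,3) (4,0) (3,1)
W attacks (1,4): no

Answer: no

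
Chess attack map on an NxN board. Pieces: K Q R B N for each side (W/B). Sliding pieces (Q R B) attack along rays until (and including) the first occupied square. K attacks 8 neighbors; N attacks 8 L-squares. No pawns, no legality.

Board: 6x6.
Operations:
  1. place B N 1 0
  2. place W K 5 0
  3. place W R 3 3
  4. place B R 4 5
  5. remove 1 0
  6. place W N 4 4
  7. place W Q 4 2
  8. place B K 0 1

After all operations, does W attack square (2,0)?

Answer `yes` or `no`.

Op 1: place BN@(1,0)
Op 2: place WK@(5,0)
Op 3: place WR@(3,3)
Op 4: place BR@(4,5)
Op 5: remove (1,0)
Op 6: place WN@(4,4)
Op 7: place WQ@(4,2)
Op 8: place BK@(0,1)
Per-piece attacks for W:
  WR@(3,3): attacks (3,4) (3,5) (3,2) (3,1) (3,0) (4,3) (5,3) (2,3) (1,3) (0,3)
  WQ@(4,2): attacks (4,3) (4,4) (4,1) (4,0) (5,2) (3,2) (2,2) (1,2) (0,2) (5,3) (5,1) (3,3) (3,1) (2,0) [ray(0,1) blocked at (4,4); ray(-1,1) blocked at (3,3)]
  WN@(4,4): attacks (2,5) (5,2) (3,2) (2,3)
  WK@(5,0): attacks (5,1) (4,0) (4,1)
W attacks (2,0): yes

Answer: yes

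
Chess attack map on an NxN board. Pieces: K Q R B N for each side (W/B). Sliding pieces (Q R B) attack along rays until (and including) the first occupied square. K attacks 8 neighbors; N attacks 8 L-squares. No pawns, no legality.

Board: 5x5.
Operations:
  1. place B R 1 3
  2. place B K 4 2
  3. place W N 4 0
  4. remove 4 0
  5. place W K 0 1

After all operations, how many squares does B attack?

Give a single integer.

Op 1: place BR@(1,3)
Op 2: place BK@(4,2)
Op 3: place WN@(4,0)
Op 4: remove (4,0)
Op 5: place WK@(0,1)
Per-piece attacks for B:
  BR@(1,3): attacks (1,4) (1,2) (1,1) (1,0) (2,3) (3,3) (4,3) (0,3)
  BK@(4,2): attacks (4,3) (4,1) (3,2) (3,3) (3,1)
Union (11 distinct): (0,3) (1,0) (1,1) (1,2) (1,4) (2,3) (3,1) (3,2) (3,3) (4,1) (4,3)

Answer: 11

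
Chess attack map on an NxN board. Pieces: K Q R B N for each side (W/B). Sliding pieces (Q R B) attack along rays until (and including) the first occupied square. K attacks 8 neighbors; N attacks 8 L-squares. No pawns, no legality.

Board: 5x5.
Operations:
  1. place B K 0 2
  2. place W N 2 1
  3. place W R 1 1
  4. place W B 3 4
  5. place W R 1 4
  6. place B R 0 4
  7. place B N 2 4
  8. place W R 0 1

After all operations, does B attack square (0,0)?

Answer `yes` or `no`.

Op 1: place BK@(0,2)
Op 2: place WN@(2,1)
Op 3: place WR@(1,1)
Op 4: place WB@(3,4)
Op 5: place WR@(1,4)
Op 6: place BR@(0,4)
Op 7: place BN@(2,4)
Op 8: place WR@(0,1)
Per-piece attacks for B:
  BK@(0,2): attacks (0,3) (0,1) (1,2) (1,3) (1,1)
  BR@(0,4): attacks (0,3) (0,2) (1,4) [ray(0,-1) blocked at (0,2); ray(1,0) blocked at (1,4)]
  BN@(2,4): attacks (3,2) (4,3) (1,2) (0,3)
B attacks (0,0): no

Answer: no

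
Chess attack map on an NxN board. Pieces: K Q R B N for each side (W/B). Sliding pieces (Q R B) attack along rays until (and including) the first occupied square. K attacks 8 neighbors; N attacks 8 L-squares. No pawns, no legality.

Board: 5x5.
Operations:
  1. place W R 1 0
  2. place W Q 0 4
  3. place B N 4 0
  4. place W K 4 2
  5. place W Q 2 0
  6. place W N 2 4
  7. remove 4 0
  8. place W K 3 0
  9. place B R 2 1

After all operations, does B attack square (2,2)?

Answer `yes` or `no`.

Answer: yes

Derivation:
Op 1: place WR@(1,0)
Op 2: place WQ@(0,4)
Op 3: place BN@(4,0)
Op 4: place WK@(4,2)
Op 5: place WQ@(2,0)
Op 6: place WN@(2,4)
Op 7: remove (4,0)
Op 8: place WK@(3,0)
Op 9: place BR@(2,1)
Per-piece attacks for B:
  BR@(2,1): attacks (2,2) (2,3) (2,4) (2,0) (3,1) (4,1) (1,1) (0,1) [ray(0,1) blocked at (2,4); ray(0,-1) blocked at (2,0)]
B attacks (2,2): yes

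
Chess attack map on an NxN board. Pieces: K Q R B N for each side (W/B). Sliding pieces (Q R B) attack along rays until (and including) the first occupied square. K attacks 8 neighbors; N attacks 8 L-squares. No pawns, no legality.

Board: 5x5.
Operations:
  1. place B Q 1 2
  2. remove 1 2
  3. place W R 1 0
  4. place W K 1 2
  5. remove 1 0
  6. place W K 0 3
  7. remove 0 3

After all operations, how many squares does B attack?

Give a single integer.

Op 1: place BQ@(1,2)
Op 2: remove (1,2)
Op 3: place WR@(1,0)
Op 4: place WK@(1,2)
Op 5: remove (1,0)
Op 6: place WK@(0,3)
Op 7: remove (0,3)
Per-piece attacks for B:
Union (0 distinct): (none)

Answer: 0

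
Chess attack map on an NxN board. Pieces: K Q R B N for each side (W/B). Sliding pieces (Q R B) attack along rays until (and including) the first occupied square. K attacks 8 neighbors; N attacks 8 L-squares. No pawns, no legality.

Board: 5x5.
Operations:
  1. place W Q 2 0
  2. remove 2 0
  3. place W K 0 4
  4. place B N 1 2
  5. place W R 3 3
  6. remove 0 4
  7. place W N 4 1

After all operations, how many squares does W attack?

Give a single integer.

Op 1: place WQ@(2,0)
Op 2: remove (2,0)
Op 3: place WK@(0,4)
Op 4: place BN@(1,2)
Op 5: place WR@(3,3)
Op 6: remove (0,4)
Op 7: place WN@(4,1)
Per-piece attacks for W:
  WR@(3,3): attacks (3,4) (3,2) (3,1) (3,0) (4,3) (2,3) (1,3) (0,3)
  WN@(4,1): attacks (3,3) (2,2) (2,0)
Union (11 distinct): (0,3) (1,3) (2,0) (2,2) (2,3) (3,0) (3,1) (3,2) (3,3) (3,4) (4,3)

Answer: 11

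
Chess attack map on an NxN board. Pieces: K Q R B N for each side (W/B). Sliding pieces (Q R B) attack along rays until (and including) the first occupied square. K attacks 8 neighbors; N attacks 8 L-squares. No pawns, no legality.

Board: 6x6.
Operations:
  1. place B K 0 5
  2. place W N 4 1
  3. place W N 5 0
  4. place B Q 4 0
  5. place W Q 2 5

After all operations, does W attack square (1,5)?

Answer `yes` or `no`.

Answer: yes

Derivation:
Op 1: place BK@(0,5)
Op 2: place WN@(4,1)
Op 3: place WN@(5,0)
Op 4: place BQ@(4,0)
Op 5: place WQ@(2,5)
Per-piece attacks for W:
  WQ@(2,5): attacks (2,4) (2,3) (2,2) (2,1) (2,0) (3,5) (4,5) (5,5) (1,5) (0,5) (3,4) (4,3) (5,2) (1,4) (0,3) [ray(-1,0) blocked at (0,5)]
  WN@(4,1): attacks (5,3) (3,3) (2,2) (2,0)
  WN@(5,0): attacks (4,2) (3,1)
W attacks (1,5): yes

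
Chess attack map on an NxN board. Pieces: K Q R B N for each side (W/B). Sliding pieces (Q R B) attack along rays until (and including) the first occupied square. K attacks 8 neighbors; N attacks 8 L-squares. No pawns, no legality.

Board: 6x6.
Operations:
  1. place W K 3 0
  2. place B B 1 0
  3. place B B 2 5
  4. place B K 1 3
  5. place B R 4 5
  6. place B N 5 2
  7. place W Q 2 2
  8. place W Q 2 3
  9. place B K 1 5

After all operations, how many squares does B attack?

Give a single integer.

Answer: 25

Derivation:
Op 1: place WK@(3,0)
Op 2: place BB@(1,0)
Op 3: place BB@(2,5)
Op 4: place BK@(1,3)
Op 5: place BR@(4,5)
Op 6: place BN@(5,2)
Op 7: place WQ@(2,2)
Op 8: place WQ@(2,3)
Op 9: place BK@(1,5)
Per-piece attacks for B:
  BB@(1,0): attacks (2,1) (3,2) (4,3) (5,4) (0,1)
  BK@(1,3): attacks (1,4) (1,2) (2,3) (0,3) (2,4) (2,2) (0,4) (0,2)
  BK@(1,5): attacks (1,4) (2,5) (0,5) (2,4) (0,4)
  BB@(2,5): attacks (3,4) (4,3) (5,2) (1,4) (0,3) [ray(1,-1) blocked at (5,2)]
  BR@(4,5): attacks (4,4) (4,3) (4,2) (4,1) (4,0) (5,5) (3,5) (2,5) [ray(-1,0) blocked at (2,5)]
  BN@(5,2): attacks (4,4) (3,3) (4,0) (3,1)
Union (25 distinct): (0,1) (0,2) (0,3) (0,4) (0,5) (1,2) (1,4) (2,1) (2,2) (2,3) (2,4) (2,5) (3,1) (3,2) (3,3) (3,4) (3,5) (4,0) (4,1) (4,2) (4,3) (4,4) (5,2) (5,4) (5,5)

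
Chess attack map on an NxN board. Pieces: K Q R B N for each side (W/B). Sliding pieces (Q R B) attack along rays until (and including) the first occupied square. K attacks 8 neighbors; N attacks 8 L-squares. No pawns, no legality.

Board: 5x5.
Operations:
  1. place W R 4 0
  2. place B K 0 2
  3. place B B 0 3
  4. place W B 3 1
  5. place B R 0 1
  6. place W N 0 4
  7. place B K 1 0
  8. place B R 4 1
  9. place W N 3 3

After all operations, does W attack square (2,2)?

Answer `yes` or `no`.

Answer: yes

Derivation:
Op 1: place WR@(4,0)
Op 2: place BK@(0,2)
Op 3: place BB@(0,3)
Op 4: place WB@(3,1)
Op 5: place BR@(0,1)
Op 6: place WN@(0,4)
Op 7: place BK@(1,0)
Op 8: place BR@(4,1)
Op 9: place WN@(3,3)
Per-piece attacks for W:
  WN@(0,4): attacks (1,2) (2,3)
  WB@(3,1): attacks (4,2) (4,0) (2,2) (1,3) (0,4) (2,0) [ray(1,-1) blocked at (4,0); ray(-1,1) blocked at (0,4)]
  WN@(3,3): attacks (1,4) (4,1) (2,1) (1,2)
  WR@(4,0): attacks (4,1) (3,0) (2,0) (1,0) [ray(0,1) blocked at (4,1); ray(-1,0) blocked at (1,0)]
W attacks (2,2): yes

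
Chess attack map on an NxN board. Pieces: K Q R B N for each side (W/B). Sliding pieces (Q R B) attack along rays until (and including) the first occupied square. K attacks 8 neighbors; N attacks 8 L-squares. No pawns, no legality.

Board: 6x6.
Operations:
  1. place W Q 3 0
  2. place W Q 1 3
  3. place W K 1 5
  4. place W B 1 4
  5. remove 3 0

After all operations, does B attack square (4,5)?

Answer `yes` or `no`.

Answer: no

Derivation:
Op 1: place WQ@(3,0)
Op 2: place WQ@(1,3)
Op 3: place WK@(1,5)
Op 4: place WB@(1,4)
Op 5: remove (3,0)
Per-piece attacks for B:
B attacks (4,5): no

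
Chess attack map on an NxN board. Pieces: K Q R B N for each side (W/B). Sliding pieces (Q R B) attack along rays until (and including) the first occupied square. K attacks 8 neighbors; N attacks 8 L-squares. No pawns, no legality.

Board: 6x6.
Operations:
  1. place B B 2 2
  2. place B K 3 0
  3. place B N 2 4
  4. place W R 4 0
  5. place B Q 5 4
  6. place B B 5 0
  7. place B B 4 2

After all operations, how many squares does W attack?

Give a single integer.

Answer: 4

Derivation:
Op 1: place BB@(2,2)
Op 2: place BK@(3,0)
Op 3: place BN@(2,4)
Op 4: place WR@(4,0)
Op 5: place BQ@(5,4)
Op 6: place BB@(5,0)
Op 7: place BB@(4,2)
Per-piece attacks for W:
  WR@(4,0): attacks (4,1) (4,2) (5,0) (3,0) [ray(0,1) blocked at (4,2); ray(1,0) blocked at (5,0); ray(-1,0) blocked at (3,0)]
Union (4 distinct): (3,0) (4,1) (4,2) (5,0)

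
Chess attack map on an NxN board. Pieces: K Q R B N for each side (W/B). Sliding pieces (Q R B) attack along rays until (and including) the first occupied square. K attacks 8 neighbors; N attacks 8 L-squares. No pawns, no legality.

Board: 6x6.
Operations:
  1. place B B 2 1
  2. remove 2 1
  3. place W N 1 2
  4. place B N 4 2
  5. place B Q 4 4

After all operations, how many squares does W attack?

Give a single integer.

Op 1: place BB@(2,1)
Op 2: remove (2,1)
Op 3: place WN@(1,2)
Op 4: place BN@(4,2)
Op 5: place BQ@(4,4)
Per-piece attacks for W:
  WN@(1,2): attacks (2,4) (3,3) (0,4) (2,0) (3,1) (0,0)
Union (6 distinct): (0,0) (0,4) (2,0) (2,4) (3,1) (3,3)

Answer: 6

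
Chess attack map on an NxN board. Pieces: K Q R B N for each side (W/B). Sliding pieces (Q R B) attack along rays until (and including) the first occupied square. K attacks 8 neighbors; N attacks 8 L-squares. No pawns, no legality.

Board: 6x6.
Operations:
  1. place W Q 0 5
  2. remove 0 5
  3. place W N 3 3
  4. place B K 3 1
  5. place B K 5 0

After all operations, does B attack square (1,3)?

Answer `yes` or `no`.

Answer: no

Derivation:
Op 1: place WQ@(0,5)
Op 2: remove (0,5)
Op 3: place WN@(3,3)
Op 4: place BK@(3,1)
Op 5: place BK@(5,0)
Per-piece attacks for B:
  BK@(3,1): attacks (3,2) (3,0) (4,1) (2,1) (4,2) (4,0) (2,2) (2,0)
  BK@(5,0): attacks (5,1) (4,0) (4,1)
B attacks (1,3): no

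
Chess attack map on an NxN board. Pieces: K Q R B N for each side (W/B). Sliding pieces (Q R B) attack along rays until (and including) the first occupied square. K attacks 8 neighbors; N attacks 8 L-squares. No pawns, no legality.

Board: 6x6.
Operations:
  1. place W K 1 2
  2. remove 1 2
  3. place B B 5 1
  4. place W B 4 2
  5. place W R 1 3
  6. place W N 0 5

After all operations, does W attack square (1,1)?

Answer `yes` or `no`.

Answer: yes

Derivation:
Op 1: place WK@(1,2)
Op 2: remove (1,2)
Op 3: place BB@(5,1)
Op 4: place WB@(4,2)
Op 5: place WR@(1,3)
Op 6: place WN@(0,5)
Per-piece attacks for W:
  WN@(0,5): attacks (1,3) (2,4)
  WR@(1,3): attacks (1,4) (1,5) (1,2) (1,1) (1,0) (2,3) (3,3) (4,3) (5,3) (0,3)
  WB@(4,2): attacks (5,3) (5,1) (3,3) (2,4) (1,5) (3,1) (2,0) [ray(1,-1) blocked at (5,1)]
W attacks (1,1): yes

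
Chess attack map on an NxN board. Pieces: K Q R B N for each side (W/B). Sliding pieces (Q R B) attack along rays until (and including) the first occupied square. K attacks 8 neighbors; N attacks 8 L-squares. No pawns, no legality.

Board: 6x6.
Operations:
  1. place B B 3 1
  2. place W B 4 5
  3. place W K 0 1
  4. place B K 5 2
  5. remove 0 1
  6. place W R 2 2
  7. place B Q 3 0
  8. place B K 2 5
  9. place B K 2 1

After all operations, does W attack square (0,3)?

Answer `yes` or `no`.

Op 1: place BB@(3,1)
Op 2: place WB@(4,5)
Op 3: place WK@(0,1)
Op 4: place BK@(5,2)
Op 5: remove (0,1)
Op 6: place WR@(2,2)
Op 7: place BQ@(3,0)
Op 8: place BK@(2,5)
Op 9: place BK@(2,1)
Per-piece attacks for W:
  WR@(2,2): attacks (2,3) (2,4) (2,5) (2,1) (3,2) (4,2) (5,2) (1,2) (0,2) [ray(0,1) blocked at (2,5); ray(0,-1) blocked at (2,1); ray(1,0) blocked at (5,2)]
  WB@(4,5): attacks (5,4) (3,4) (2,3) (1,2) (0,1)
W attacks (0,3): no

Answer: no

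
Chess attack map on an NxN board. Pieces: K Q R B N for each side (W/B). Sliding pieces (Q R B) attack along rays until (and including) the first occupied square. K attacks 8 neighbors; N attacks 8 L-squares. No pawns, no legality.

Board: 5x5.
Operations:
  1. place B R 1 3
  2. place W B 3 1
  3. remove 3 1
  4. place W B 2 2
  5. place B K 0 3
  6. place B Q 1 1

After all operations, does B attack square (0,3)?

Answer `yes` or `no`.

Answer: yes

Derivation:
Op 1: place BR@(1,3)
Op 2: place WB@(3,1)
Op 3: remove (3,1)
Op 4: place WB@(2,2)
Op 5: place BK@(0,3)
Op 6: place BQ@(1,1)
Per-piece attacks for B:
  BK@(0,3): attacks (0,4) (0,2) (1,3) (1,4) (1,2)
  BQ@(1,1): attacks (1,2) (1,3) (1,0) (2,1) (3,1) (4,1) (0,1) (2,2) (2,0) (0,2) (0,0) [ray(0,1) blocked at (1,3); ray(1,1) blocked at (2,2)]
  BR@(1,3): attacks (1,4) (1,2) (1,1) (2,3) (3,3) (4,3) (0,3) [ray(0,-1) blocked at (1,1); ray(-1,0) blocked at (0,3)]
B attacks (0,3): yes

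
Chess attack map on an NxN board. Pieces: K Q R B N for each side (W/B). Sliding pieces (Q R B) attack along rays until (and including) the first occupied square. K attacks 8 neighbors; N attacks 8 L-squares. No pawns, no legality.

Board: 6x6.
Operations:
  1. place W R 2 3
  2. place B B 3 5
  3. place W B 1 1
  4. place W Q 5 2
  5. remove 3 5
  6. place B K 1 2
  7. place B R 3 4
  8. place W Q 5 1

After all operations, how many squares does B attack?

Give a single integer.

Answer: 18

Derivation:
Op 1: place WR@(2,3)
Op 2: place BB@(3,5)
Op 3: place WB@(1,1)
Op 4: place WQ@(5,2)
Op 5: remove (3,5)
Op 6: place BK@(1,2)
Op 7: place BR@(3,4)
Op 8: place WQ@(5,1)
Per-piece attacks for B:
  BK@(1,2): attacks (1,3) (1,1) (2,2) (0,2) (2,3) (2,1) (0,3) (0,1)
  BR@(3,4): attacks (3,5) (3,3) (3,2) (3,1) (3,0) (4,4) (5,4) (2,4) (1,4) (0,4)
Union (18 distinct): (0,1) (0,2) (0,3) (0,4) (1,1) (1,3) (1,4) (2,1) (2,2) (2,3) (2,4) (3,0) (3,1) (3,2) (3,3) (3,5) (4,4) (5,4)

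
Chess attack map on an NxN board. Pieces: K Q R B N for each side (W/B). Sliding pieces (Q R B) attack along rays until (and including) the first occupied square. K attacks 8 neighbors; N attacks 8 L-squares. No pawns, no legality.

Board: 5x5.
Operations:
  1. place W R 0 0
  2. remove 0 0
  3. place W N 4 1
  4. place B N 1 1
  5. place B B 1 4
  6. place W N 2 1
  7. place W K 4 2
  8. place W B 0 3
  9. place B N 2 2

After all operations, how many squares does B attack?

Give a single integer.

Op 1: place WR@(0,0)
Op 2: remove (0,0)
Op 3: place WN@(4,1)
Op 4: place BN@(1,1)
Op 5: place BB@(1,4)
Op 6: place WN@(2,1)
Op 7: place WK@(4,2)
Op 8: place WB@(0,3)
Op 9: place BN@(2,2)
Per-piece attacks for B:
  BN@(1,1): attacks (2,3) (3,2) (0,3) (3,0)
  BB@(1,4): attacks (2,3) (3,2) (4,1) (0,3) [ray(1,-1) blocked at (4,1); ray(-1,-1) blocked at (0,3)]
  BN@(2,2): attacks (3,4) (4,3) (1,4) (0,3) (3,0) (4,1) (1,0) (0,1)
Union (10 distinct): (0,1) (0,3) (1,0) (1,4) (2,3) (3,0) (3,2) (3,4) (4,1) (4,3)

Answer: 10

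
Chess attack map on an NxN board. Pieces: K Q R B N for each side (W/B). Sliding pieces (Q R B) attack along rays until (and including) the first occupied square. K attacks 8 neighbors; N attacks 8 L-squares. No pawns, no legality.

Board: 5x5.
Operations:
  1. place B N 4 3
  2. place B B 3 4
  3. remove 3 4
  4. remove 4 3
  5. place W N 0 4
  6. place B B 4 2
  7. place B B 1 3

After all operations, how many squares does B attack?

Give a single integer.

Op 1: place BN@(4,3)
Op 2: place BB@(3,4)
Op 3: remove (3,4)
Op 4: remove (4,3)
Op 5: place WN@(0,4)
Op 6: place BB@(4,2)
Op 7: place BB@(1,3)
Per-piece attacks for B:
  BB@(1,3): attacks (2,4) (2,2) (3,1) (4,0) (0,4) (0,2) [ray(-1,1) blocked at (0,4)]
  BB@(4,2): attacks (3,3) (2,4) (3,1) (2,0)
Union (8 distinct): (0,2) (0,4) (2,0) (2,2) (2,4) (3,1) (3,3) (4,0)

Answer: 8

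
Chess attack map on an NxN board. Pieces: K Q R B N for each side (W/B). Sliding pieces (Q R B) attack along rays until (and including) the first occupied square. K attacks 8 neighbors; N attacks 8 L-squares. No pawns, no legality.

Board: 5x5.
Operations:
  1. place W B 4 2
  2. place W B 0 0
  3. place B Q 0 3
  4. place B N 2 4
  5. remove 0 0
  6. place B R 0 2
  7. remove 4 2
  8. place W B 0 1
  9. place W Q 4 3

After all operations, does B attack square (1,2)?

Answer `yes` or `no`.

Op 1: place WB@(4,2)
Op 2: place WB@(0,0)
Op 3: place BQ@(0,3)
Op 4: place BN@(2,4)
Op 5: remove (0,0)
Op 6: place BR@(0,2)
Op 7: remove (4,2)
Op 8: place WB@(0,1)
Op 9: place WQ@(4,3)
Per-piece attacks for B:
  BR@(0,2): attacks (0,3) (0,1) (1,2) (2,2) (3,2) (4,2) [ray(0,1) blocked at (0,3); ray(0,-1) blocked at (0,1)]
  BQ@(0,3): attacks (0,4) (0,2) (1,3) (2,3) (3,3) (4,3) (1,4) (1,2) (2,1) (3,0) [ray(0,-1) blocked at (0,2); ray(1,0) blocked at (4,3)]
  BN@(2,4): attacks (3,2) (4,3) (1,2) (0,3)
B attacks (1,2): yes

Answer: yes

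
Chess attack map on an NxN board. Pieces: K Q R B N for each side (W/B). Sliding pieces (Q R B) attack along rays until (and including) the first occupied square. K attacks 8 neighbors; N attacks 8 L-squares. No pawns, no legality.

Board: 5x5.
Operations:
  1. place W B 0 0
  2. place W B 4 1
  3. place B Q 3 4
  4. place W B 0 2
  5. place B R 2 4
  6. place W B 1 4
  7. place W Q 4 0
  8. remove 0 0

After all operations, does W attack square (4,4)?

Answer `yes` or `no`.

Answer: no

Derivation:
Op 1: place WB@(0,0)
Op 2: place WB@(4,1)
Op 3: place BQ@(3,4)
Op 4: place WB@(0,2)
Op 5: place BR@(2,4)
Op 6: place WB@(1,4)
Op 7: place WQ@(4,0)
Op 8: remove (0,0)
Per-piece attacks for W:
  WB@(0,2): attacks (1,3) (2,4) (1,1) (2,0) [ray(1,1) blocked at (2,4)]
  WB@(1,4): attacks (2,3) (3,2) (4,1) (0,3) [ray(1,-1) blocked at (4,1)]
  WQ@(4,0): attacks (4,1) (3,0) (2,0) (1,0) (0,0) (3,1) (2,2) (1,3) (0,4) [ray(0,1) blocked at (4,1)]
  WB@(4,1): attacks (3,2) (2,3) (1,4) (3,0) [ray(-1,1) blocked at (1,4)]
W attacks (4,4): no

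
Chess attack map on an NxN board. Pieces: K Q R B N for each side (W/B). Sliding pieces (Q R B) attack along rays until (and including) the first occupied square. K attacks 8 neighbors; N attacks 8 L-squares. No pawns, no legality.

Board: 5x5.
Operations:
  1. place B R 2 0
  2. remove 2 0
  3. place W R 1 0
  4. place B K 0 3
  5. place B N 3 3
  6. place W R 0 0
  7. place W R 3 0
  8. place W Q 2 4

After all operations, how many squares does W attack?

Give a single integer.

Answer: 21

Derivation:
Op 1: place BR@(2,0)
Op 2: remove (2,0)
Op 3: place WR@(1,0)
Op 4: place BK@(0,3)
Op 5: place BN@(3,3)
Op 6: place WR@(0,0)
Op 7: place WR@(3,0)
Op 8: place WQ@(2,4)
Per-piece attacks for W:
  WR@(0,0): attacks (0,1) (0,2) (0,3) (1,0) [ray(0,1) blocked at (0,3); ray(1,0) blocked at (1,0)]
  WR@(1,0): attacks (1,1) (1,2) (1,3) (1,4) (2,0) (3,0) (0,0) [ray(1,0) blocked at (3,0); ray(-1,0) blocked at (0,0)]
  WQ@(2,4): attacks (2,3) (2,2) (2,1) (2,0) (3,4) (4,4) (1,4) (0,4) (3,3) (1,3) (0,2) [ray(1,-1) blocked at (3,3)]
  WR@(3,0): attacks (3,1) (3,2) (3,3) (4,0) (2,0) (1,0) [ray(0,1) blocked at (3,3); ray(-1,0) blocked at (1,0)]
Union (21 distinct): (0,0) (0,1) (0,2) (0,3) (0,4) (1,0) (1,1) (1,2) (1,3) (1,4) (2,0) (2,1) (2,2) (2,3) (3,0) (3,1) (3,2) (3,3) (3,4) (4,0) (4,4)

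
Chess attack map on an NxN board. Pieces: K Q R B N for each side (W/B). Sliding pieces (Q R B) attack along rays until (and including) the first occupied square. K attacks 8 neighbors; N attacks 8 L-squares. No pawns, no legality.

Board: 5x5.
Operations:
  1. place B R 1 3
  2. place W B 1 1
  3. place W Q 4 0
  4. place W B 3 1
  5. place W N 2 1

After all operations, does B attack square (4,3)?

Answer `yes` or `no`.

Op 1: place BR@(1,3)
Op 2: place WB@(1,1)
Op 3: place WQ@(4,0)
Op 4: place WB@(3,1)
Op 5: place WN@(2,1)
Per-piece attacks for B:
  BR@(1,3): attacks (1,4) (1,2) (1,1) (2,3) (3,3) (4,3) (0,3) [ray(0,-1) blocked at (1,1)]
B attacks (4,3): yes

Answer: yes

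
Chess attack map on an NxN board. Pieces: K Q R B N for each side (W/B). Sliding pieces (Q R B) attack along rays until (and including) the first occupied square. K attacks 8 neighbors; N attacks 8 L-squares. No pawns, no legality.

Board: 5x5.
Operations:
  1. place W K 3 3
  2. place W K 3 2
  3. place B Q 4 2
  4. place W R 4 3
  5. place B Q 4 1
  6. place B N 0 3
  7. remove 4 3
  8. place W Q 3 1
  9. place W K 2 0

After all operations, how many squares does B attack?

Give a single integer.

Op 1: place WK@(3,3)
Op 2: place WK@(3,2)
Op 3: place BQ@(4,2)
Op 4: place WR@(4,3)
Op 5: place BQ@(4,1)
Op 6: place BN@(0,3)
Op 7: remove (4,3)
Op 8: place WQ@(3,1)
Op 9: place WK@(2,0)
Per-piece attacks for B:
  BN@(0,3): attacks (2,4) (1,1) (2,2)
  BQ@(4,1): attacks (4,2) (4,0) (3,1) (3,2) (3,0) [ray(0,1) blocked at (4,2); ray(-1,0) blocked at (3,1); ray(-1,1) blocked at (3,2)]
  BQ@(4,2): attacks (4,3) (4,4) (4,1) (3,2) (3,3) (3,1) [ray(0,-1) blocked at (4,1); ray(-1,0) blocked at (3,2); ray(-1,1) blocked at (3,3); ray(-1,-1) blocked at (3,1)]
Union (12 distinct): (1,1) (2,2) (2,4) (3,0) (3,1) (3,2) (3,3) (4,0) (4,1) (4,2) (4,3) (4,4)

Answer: 12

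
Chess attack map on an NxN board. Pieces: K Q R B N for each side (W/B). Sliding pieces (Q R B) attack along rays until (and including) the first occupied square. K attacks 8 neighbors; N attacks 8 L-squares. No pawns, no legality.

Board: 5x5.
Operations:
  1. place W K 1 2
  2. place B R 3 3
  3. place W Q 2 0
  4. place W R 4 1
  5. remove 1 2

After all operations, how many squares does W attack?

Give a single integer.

Answer: 15

Derivation:
Op 1: place WK@(1,2)
Op 2: place BR@(3,3)
Op 3: place WQ@(2,0)
Op 4: place WR@(4,1)
Op 5: remove (1,2)
Per-piece attacks for W:
  WQ@(2,0): attacks (2,1) (2,2) (2,3) (2,4) (3,0) (4,0) (1,0) (0,0) (3,1) (4,2) (1,1) (0,2)
  WR@(4,1): attacks (4,2) (4,3) (4,4) (4,0) (3,1) (2,1) (1,1) (0,1)
Union (15 distinct): (0,0) (0,1) (0,2) (1,0) (1,1) (2,1) (2,2) (2,3) (2,4) (3,0) (3,1) (4,0) (4,2) (4,3) (4,4)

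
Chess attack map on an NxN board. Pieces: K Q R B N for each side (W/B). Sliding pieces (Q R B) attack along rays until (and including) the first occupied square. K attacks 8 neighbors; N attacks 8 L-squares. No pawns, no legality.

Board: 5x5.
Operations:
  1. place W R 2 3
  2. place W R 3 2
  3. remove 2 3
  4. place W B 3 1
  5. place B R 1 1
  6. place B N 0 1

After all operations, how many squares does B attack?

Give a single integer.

Answer: 9

Derivation:
Op 1: place WR@(2,3)
Op 2: place WR@(3,2)
Op 3: remove (2,3)
Op 4: place WB@(3,1)
Op 5: place BR@(1,1)
Op 6: place BN@(0,1)
Per-piece attacks for B:
  BN@(0,1): attacks (1,3) (2,2) (2,0)
  BR@(1,1): attacks (1,2) (1,3) (1,4) (1,0) (2,1) (3,1) (0,1) [ray(1,0) blocked at (3,1); ray(-1,0) blocked at (0,1)]
Union (9 distinct): (0,1) (1,0) (1,2) (1,3) (1,4) (2,0) (2,1) (2,2) (3,1)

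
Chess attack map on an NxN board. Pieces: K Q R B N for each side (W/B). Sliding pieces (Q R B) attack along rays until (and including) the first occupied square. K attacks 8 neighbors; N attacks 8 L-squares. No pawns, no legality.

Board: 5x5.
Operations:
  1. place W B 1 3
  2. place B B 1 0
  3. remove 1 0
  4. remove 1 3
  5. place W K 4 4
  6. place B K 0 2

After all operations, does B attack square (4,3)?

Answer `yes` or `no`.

Answer: no

Derivation:
Op 1: place WB@(1,3)
Op 2: place BB@(1,0)
Op 3: remove (1,0)
Op 4: remove (1,3)
Op 5: place WK@(4,4)
Op 6: place BK@(0,2)
Per-piece attacks for B:
  BK@(0,2): attacks (0,3) (0,1) (1,2) (1,3) (1,1)
B attacks (4,3): no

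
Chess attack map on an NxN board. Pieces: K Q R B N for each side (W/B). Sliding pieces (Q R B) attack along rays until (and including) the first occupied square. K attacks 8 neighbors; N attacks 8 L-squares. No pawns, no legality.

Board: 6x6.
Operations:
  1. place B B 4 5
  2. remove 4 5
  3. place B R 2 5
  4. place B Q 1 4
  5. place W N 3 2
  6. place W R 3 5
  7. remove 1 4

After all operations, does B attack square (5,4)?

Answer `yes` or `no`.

Op 1: place BB@(4,5)
Op 2: remove (4,5)
Op 3: place BR@(2,5)
Op 4: place BQ@(1,4)
Op 5: place WN@(3,2)
Op 6: place WR@(3,5)
Op 7: remove (1,4)
Per-piece attacks for B:
  BR@(2,5): attacks (2,4) (2,3) (2,2) (2,1) (2,0) (3,5) (1,5) (0,5) [ray(1,0) blocked at (3,5)]
B attacks (5,4): no

Answer: no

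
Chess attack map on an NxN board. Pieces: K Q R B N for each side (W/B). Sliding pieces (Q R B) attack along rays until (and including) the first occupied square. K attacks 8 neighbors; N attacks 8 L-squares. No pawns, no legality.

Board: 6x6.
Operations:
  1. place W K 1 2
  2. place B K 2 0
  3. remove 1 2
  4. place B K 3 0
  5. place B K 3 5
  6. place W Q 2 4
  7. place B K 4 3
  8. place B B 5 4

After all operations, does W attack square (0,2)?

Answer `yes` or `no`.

Answer: yes

Derivation:
Op 1: place WK@(1,2)
Op 2: place BK@(2,0)
Op 3: remove (1,2)
Op 4: place BK@(3,0)
Op 5: place BK@(3,5)
Op 6: place WQ@(2,4)
Op 7: place BK@(4,3)
Op 8: place BB@(5,4)
Per-piece attacks for W:
  WQ@(2,4): attacks (2,5) (2,3) (2,2) (2,1) (2,0) (3,4) (4,4) (5,4) (1,4) (0,4) (3,5) (3,3) (4,2) (5,1) (1,5) (1,3) (0,2) [ray(0,-1) blocked at (2,0); ray(1,0) blocked at (5,4); ray(1,1) blocked at (3,5)]
W attacks (0,2): yes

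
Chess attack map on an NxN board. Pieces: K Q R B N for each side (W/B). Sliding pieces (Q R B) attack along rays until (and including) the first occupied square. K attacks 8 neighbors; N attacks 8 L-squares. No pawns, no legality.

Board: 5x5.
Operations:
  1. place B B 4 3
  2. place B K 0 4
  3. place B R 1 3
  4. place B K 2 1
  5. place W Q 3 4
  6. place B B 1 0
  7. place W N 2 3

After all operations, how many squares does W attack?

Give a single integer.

Answer: 13

Derivation:
Op 1: place BB@(4,3)
Op 2: place BK@(0,4)
Op 3: place BR@(1,3)
Op 4: place BK@(2,1)
Op 5: place WQ@(3,4)
Op 6: place BB@(1,0)
Op 7: place WN@(2,3)
Per-piece attacks for W:
  WN@(2,3): attacks (4,4) (0,4) (3,1) (4,2) (1,1) (0,2)
  WQ@(3,4): attacks (3,3) (3,2) (3,1) (3,0) (4,4) (2,4) (1,4) (0,4) (4,3) (2,3) [ray(-1,0) blocked at (0,4); ray(1,-1) blocked at (4,3); ray(-1,-1) blocked at (2,3)]
Union (13 distinct): (0,2) (0,4) (1,1) (1,4) (2,3) (2,4) (3,0) (3,1) (3,2) (3,3) (4,2) (4,3) (4,4)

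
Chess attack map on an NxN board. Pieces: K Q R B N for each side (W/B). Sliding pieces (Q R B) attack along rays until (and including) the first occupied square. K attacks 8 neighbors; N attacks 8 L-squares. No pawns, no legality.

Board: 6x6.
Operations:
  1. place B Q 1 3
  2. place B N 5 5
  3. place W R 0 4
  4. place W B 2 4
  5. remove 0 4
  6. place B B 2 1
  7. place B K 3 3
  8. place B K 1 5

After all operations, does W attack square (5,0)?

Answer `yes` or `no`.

Answer: no

Derivation:
Op 1: place BQ@(1,3)
Op 2: place BN@(5,5)
Op 3: place WR@(0,4)
Op 4: place WB@(2,4)
Op 5: remove (0,4)
Op 6: place BB@(2,1)
Op 7: place BK@(3,3)
Op 8: place BK@(1,5)
Per-piece attacks for W:
  WB@(2,4): attacks (3,5) (3,3) (1,5) (1,3) [ray(1,-1) blocked at (3,3); ray(-1,1) blocked at (1,5); ray(-1,-1) blocked at (1,3)]
W attacks (5,0): no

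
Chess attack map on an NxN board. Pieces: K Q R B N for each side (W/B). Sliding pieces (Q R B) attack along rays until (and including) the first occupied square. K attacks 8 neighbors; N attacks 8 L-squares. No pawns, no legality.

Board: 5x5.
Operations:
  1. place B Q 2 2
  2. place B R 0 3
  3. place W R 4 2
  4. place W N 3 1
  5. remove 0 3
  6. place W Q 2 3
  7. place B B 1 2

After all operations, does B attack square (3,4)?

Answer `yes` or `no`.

Op 1: place BQ@(2,2)
Op 2: place BR@(0,3)
Op 3: place WR@(4,2)
Op 4: place WN@(3,1)
Op 5: remove (0,3)
Op 6: place WQ@(2,3)
Op 7: place BB@(1,2)
Per-piece attacks for B:
  BB@(1,2): attacks (2,3) (2,1) (3,0) (0,3) (0,1) [ray(1,1) blocked at (2,3)]
  BQ@(2,2): attacks (2,3) (2,1) (2,0) (3,2) (4,2) (1,2) (3,3) (4,4) (3,1) (1,3) (0,4) (1,1) (0,0) [ray(0,1) blocked at (2,3); ray(1,0) blocked at (4,2); ray(-1,0) blocked at (1,2); ray(1,-1) blocked at (3,1)]
B attacks (3,4): no

Answer: no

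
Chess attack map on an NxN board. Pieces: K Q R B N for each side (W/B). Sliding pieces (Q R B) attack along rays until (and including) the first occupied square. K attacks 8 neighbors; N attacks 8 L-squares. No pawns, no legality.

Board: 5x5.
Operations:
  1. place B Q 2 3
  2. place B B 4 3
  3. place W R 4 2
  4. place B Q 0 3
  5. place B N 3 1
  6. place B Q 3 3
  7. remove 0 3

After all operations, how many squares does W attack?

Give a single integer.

Op 1: place BQ@(2,3)
Op 2: place BB@(4,3)
Op 3: place WR@(4,2)
Op 4: place BQ@(0,3)
Op 5: place BN@(3,1)
Op 6: place BQ@(3,3)
Op 7: remove (0,3)
Per-piece attacks for W:
  WR@(4,2): attacks (4,3) (4,1) (4,0) (3,2) (2,2) (1,2) (0,2) [ray(0,1) blocked at (4,3)]
Union (7 distinct): (0,2) (1,2) (2,2) (3,2) (4,0) (4,1) (4,3)

Answer: 7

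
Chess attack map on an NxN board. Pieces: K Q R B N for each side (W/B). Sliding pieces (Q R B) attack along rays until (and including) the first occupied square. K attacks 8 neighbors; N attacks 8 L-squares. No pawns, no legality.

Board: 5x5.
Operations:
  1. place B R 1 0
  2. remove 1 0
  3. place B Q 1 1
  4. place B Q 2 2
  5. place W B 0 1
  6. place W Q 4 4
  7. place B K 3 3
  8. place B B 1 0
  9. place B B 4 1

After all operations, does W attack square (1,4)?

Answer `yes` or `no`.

Op 1: place BR@(1,0)
Op 2: remove (1,0)
Op 3: place BQ@(1,1)
Op 4: place BQ@(2,2)
Op 5: place WB@(0,1)
Op 6: place WQ@(4,4)
Op 7: place BK@(3,3)
Op 8: place BB@(1,0)
Op 9: place BB@(4,1)
Per-piece attacks for W:
  WB@(0,1): attacks (1,2) (2,3) (3,4) (1,0) [ray(1,-1) blocked at (1,0)]
  WQ@(4,4): attacks (4,3) (4,2) (4,1) (3,4) (2,4) (1,4) (0,4) (3,3) [ray(0,-1) blocked at (4,1); ray(-1,-1) blocked at (3,3)]
W attacks (1,4): yes

Answer: yes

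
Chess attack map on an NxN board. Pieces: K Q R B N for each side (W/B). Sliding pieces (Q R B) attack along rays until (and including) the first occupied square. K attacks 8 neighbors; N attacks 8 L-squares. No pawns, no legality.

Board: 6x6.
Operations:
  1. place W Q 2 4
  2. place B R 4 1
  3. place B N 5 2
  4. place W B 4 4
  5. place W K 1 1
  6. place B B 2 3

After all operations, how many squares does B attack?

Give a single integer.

Op 1: place WQ@(2,4)
Op 2: place BR@(4,1)
Op 3: place BN@(5,2)
Op 4: place WB@(4,4)
Op 5: place WK@(1,1)
Op 6: place BB@(2,3)
Per-piece attacks for B:
  BB@(2,3): attacks (3,4) (4,5) (3,2) (4,1) (1,4) (0,5) (1,2) (0,1) [ray(1,-1) blocked at (4,1)]
  BR@(4,1): attacks (4,2) (4,3) (4,4) (4,0) (5,1) (3,1) (2,1) (1,1) [ray(0,1) blocked at (4,4); ray(-1,0) blocked at (1,1)]
  BN@(5,2): attacks (4,4) (3,3) (4,0) (3,1)
Union (17 distinct): (0,1) (0,5) (1,1) (1,2) (1,4) (2,1) (3,1) (3,2) (3,3) (3,4) (4,0) (4,1) (4,2) (4,3) (4,4) (4,5) (5,1)

Answer: 17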